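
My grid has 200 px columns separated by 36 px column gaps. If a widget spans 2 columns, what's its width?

2-column span = 2·200 + 1·36 = 436 px.

436 px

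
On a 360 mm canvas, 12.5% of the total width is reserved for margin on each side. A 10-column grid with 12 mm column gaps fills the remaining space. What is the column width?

16.2 mm

Margins: 12.5% × 360 = 45 mm each, so content = 360 − 90 = 270 mm.
Subtracting 9 column gaps of 12 leaves 162 for 10 columns, so c = 16.2 mm.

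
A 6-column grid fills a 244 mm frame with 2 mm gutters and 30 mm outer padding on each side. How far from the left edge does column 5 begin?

154 mm

Content = 244 − 2·30 = 184 mm.
6 columns + 5 gutters: 6c + 5·2 = 184.
6c = 184 − 10 = 174, so c = 29 mm.
Each column+gutter stride is 31 mm; 4 of them past the 30 mm margin is 30 + 124 = 154 mm.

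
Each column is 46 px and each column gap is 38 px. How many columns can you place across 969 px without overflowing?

11 columns: 11·46 + 10·38 = 886 px ≤ 969.
12 columns: 970 px > 969. So 11.

11 columns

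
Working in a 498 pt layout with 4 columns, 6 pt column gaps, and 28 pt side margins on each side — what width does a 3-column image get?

Take off 56 pt of margins, leaving 442 pt.
4 columns + 3 column gaps: 4c + 3·6 = 442.
4c = 442 − 18 = 424, so c = 106 pt.
3 columns plus 2 column gaps: 318 + 12 = 330 pt.

330 pt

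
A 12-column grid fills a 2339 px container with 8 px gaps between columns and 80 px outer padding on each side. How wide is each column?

Subtract both margins: 2339 − 2·80 = 2179 px.
2179 − 11·8 = 2091; ÷12 gives c = 174.25 px.

174.25 px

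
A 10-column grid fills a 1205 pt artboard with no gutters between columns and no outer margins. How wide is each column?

1205 / 10 = 120.5 pt per column.

120.5 pt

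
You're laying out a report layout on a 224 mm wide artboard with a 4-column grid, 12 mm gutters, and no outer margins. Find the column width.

Subtracting 3 gutters of 12 leaves 188 for 4 columns, so c = 47 mm.

47 mm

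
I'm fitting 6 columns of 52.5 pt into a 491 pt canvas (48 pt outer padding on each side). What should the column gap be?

16 pt

Inside the margins: 491 − 96 = 395 pt.
Columns use 315 pt, leaving 80 pt across 5 column gaps = 16 pt each.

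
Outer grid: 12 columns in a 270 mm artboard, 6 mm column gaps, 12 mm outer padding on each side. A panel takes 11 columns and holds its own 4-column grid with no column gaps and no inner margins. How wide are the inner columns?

Inside the margins: 270 − 24 = 246 mm.
Subtracting 11 column gaps of 6 leaves 180 for 12 columns, so c = 15 mm.
11-column span = 11·15 + 10·6 = 225 mm.
4d = 225 → d = 56.25 mm.

56.25 mm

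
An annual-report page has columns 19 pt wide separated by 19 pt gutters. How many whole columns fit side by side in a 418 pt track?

11 columns

Each extra column adds 19 + 19 = 38 pt.
(418 + 19) / 38 = 11.50, so 11 columns fit.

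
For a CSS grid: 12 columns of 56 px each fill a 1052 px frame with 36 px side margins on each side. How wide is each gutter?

Subtract both margins: 1052 − 2·36 = 980 px.
12·56 + 11g = 980 → 11g = 308 → g = 28 px.

28 px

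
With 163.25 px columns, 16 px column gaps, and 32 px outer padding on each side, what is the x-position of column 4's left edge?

Each column+gutter stride is 179.25 px; 3 of them past the 32 px margin is 32 + 537.75 = 569.75 px.

569.75 px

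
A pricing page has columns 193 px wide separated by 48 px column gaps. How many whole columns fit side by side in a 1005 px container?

4 columns

Each extra column adds 193 + 48 = 241 px.
(1005 + 48) / 241 = 4.37, so 4 columns fit.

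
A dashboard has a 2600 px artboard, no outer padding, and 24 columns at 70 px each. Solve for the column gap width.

24 columns take 24·70 = 1680 px; remaining 920 splits into 23 column gaps.
g = 920 / 23 = 40 px.

40 px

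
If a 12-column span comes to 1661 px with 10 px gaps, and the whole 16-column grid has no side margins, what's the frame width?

2218 px

12c + 11·10 = 1661 → 12c = 1551 → c = 129.25 px.
Frame = 16·129.25 + 15·10 = 2068 + 150 = 2218 px.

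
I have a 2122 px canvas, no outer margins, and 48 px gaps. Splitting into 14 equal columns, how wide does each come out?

107 px

Subtracting 13 gaps of 48 leaves 1498 for 14 columns, so c = 107 px.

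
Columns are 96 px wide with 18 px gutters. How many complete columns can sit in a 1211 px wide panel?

10 columns: 10·96 + 9·18 = 1122 px ≤ 1211.
11 columns: 1236 px > 1211. So 10.

10 columns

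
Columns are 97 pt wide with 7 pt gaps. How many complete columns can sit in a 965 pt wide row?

9 columns

9 columns: 9·97 + 8·7 = 929 pt ≤ 965.
10 columns: 1033 pt > 965. So 9.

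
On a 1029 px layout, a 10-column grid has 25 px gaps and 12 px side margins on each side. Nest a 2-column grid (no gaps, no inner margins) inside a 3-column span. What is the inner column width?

Inside the margins: 1029 − 24 = 1005 px.
Subtracting 9 gaps of 25 leaves 780 for 10 columns, so c = 78 px.
Span of 3: 3·78 + 2·25 = 234 + 50 = 284 px.
2d = 284 → d = 142 px.

142 px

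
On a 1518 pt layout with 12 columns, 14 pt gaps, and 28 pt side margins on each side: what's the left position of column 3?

274 pt

Take off 56 pt of margins, leaving 1462 pt.
1462 − 11·14 = 1308; ÷12 gives c = 109 pt.
Before column 3: the margin + 2 columns + 2 gaps.
Offset = 28 + 2·(109 + 14) = 28 + 246 = 274 pt.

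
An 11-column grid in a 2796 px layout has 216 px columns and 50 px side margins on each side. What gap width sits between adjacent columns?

Content width = 2796 − 2·50 = 2696 px.
Columns use 2376 px, leaving 320 px across 10 gaps = 32 px each.

32 px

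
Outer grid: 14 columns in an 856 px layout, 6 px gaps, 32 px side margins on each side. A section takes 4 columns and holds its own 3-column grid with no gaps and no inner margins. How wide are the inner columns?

74 px

Take off 64 px of margins, leaving 792 px.
792 − 13·6 = 714; ÷14 gives c = 51 px.
4-column span = 4·51 + 3·6 = 222 px.
3d = 222 → d = 74 px.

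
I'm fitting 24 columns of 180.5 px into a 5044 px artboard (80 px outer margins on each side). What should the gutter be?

Inside the margins: 5044 − 160 = 4884 px.
Columns use 4332 px, leaving 552 px across 23 gutters = 24 px each.

24 px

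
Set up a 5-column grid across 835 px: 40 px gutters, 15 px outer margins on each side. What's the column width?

129 px

Content width = 835 − 2·15 = 805 px.
805 − 4·40 = 645; ÷5 gives c = 129 px.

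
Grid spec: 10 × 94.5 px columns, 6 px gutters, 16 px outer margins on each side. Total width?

Adding margins, columns and gutters: 32 + 945 + 54 = 1031 px.

1031 px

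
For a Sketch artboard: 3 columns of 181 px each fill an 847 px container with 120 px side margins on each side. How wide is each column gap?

Inside the margins: 847 − 240 = 607 px.
3·181 + 2g = 607 → 2g = 64 → g = 32 px.

32 px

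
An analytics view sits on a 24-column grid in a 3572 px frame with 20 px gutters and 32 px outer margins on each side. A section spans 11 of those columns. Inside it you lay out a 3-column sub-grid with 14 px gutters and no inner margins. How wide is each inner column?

Inside the margins: 3572 − 64 = 3508 px.
Subtracting 23 gutters of 20 leaves 3048 for 24 columns, so c = 127 px.
Span of 11: 11·127 + 10·20 = 1397 + 200 = 1597 px.
1597 − 2·14 = 1569; ÷3 gives d = 523 px.

523 px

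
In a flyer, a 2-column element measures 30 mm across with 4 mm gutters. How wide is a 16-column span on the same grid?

268 mm

30 − 1·4 = 26; ÷2 gives c = 13 mm.
16-column span = 16·13 + 15·4 = 268 mm.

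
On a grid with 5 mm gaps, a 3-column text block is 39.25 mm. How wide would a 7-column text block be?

3 columns + 2 gaps: 3c + 2·5 = 39.25.
3c = 39.25 − 10 = 29.25, so c = 9.75 mm.
Span of 7: 7·9.75 + 6·5 = 68.25 + 30 = 98.25 mm.

98.25 mm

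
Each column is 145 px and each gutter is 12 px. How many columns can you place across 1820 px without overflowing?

11 columns

k columns need k·145 + (k−1)·12 = k·157 − 12.
k·157 − 12 ≤ 1820 → k ≤ 1832 / 157 ≈ 11.67, so k = 11.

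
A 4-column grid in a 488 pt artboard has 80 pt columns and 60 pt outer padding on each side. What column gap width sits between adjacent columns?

16 pt

Content width = 488 − 2·60 = 368 pt.
Columns use 320 pt, leaving 48 pt across 3 column gaps = 16 pt each.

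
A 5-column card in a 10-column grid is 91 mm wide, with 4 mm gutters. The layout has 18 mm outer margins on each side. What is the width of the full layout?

5 columns + 4 gutters: 5c + 4·4 = 91.
5c = 91 − 16 = 75, so c = 15 mm.
Adding margins, columns and gutters: 36 + 150 + 36 = 222 mm.

222 mm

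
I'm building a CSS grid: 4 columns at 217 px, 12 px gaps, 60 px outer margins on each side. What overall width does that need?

Adding margins, columns and gutters: 120 + 868 + 36 = 1024 px.

1024 px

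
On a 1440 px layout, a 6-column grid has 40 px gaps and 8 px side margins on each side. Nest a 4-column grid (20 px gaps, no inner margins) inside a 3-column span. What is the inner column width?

158 px

Inside the margins: 1440 − 16 = 1424 px.
6c + 5·40 = 1424 → 6c = 1224 → c = 204 px.
Span of 3: 3·204 + 2·40 = 612 + 80 = 692 px.
692 − 3·20 = 632; ÷4 gives d = 158 px.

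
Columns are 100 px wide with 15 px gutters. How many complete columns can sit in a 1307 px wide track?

Each extra column adds 100 + 15 = 115 px.
(1307 + 15) / 115 = 11.50, so 11 columns fit.

11 columns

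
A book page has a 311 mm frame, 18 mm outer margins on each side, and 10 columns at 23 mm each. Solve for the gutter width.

5 mm

Content width = 311 − 2·18 = 275 mm.
10 columns take 10·23 = 230 mm; remaining 45 splits into 9 gutters.
g = 45 / 9 = 5 mm.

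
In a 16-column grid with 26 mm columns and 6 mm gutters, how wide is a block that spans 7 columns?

218 mm

Span of 7: 7·26 + 6·6 = 182 + 36 = 218 mm.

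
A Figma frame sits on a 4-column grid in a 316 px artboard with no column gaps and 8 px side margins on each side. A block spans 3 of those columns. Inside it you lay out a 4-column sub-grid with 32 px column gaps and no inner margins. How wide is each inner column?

Inside the margins: 316 − 16 = 300 px.
300 / 4 = 75 px per column.
With no column gaps, 3 columns span 3·75 = 225 px.
4d + 3·32 = 225 → 4d = 129 → d = 32.25 px.

32.25 px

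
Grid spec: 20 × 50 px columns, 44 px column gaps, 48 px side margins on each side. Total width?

Total width: 2·48 + 20·50 + 19·44 = 1932 px.

1932 px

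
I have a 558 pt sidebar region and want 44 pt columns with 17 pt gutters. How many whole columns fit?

9 columns

9 columns: 9·44 + 8·17 = 532 pt ≤ 558.
10 columns: 593 pt > 558. So 9.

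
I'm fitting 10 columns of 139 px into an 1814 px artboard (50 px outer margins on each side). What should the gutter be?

36 px

Content width = 1814 − 2·50 = 1714 px.
10·139 + 9g = 1714 → 9g = 324 → g = 36 px.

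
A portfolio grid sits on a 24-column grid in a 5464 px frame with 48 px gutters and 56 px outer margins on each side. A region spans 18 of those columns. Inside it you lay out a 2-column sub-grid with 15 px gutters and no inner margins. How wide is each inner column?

Outer content = 5464 − 2·56 = 5352 px.
24c + 23·48 = 5352 → 24c = 4248 → c = 177 px.
18 columns plus 17 gutters: 3186 + 816 = 4002 px.
2d + 1·15 = 4002 → 2d = 3987 → d = 1993.5 px.

1993.5 px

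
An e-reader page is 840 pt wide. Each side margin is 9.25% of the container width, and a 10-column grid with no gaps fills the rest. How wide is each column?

840 × (1 − 2·9.25%) = 840 × 81.5% = 684.6 pt for the columns.
684.6 / 10 = 68.46 pt per column.

68.46 pt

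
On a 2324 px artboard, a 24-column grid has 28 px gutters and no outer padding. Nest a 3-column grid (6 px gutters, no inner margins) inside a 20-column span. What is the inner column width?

640 px

24c + 23·28 = 2324 → 24c = 1680 → c = 70 px.
20-column span = 20·70 + 19·28 = 1932 px.
Subtracting 2 gutters of 6 leaves 1920 for 3 columns, so d = 640 px.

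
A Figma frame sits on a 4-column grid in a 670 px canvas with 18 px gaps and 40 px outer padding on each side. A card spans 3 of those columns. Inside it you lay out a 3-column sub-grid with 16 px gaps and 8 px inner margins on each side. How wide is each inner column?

Subtract both margins: 670 − 2·40 = 590 px.
Subtracting 3 gaps of 18 leaves 536 for 4 columns, so c = 134 px.
3-column span = 3·134 + 2·18 = 438 px.
Inner content = 438 − 2·8 = 422 px.
Subtracting 2 gaps of 16 leaves 390 for 3 columns, so d = 130 px.

130 px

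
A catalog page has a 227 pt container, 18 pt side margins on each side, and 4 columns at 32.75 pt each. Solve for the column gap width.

Take off 36 pt of margins, leaving 191 pt.
4·32.75 + 3g = 191 → 3g = 60 → g = 20 pt.

20 pt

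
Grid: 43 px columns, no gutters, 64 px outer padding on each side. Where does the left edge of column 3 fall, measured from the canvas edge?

Column 3 starts at margin + 2·(column + gutter) = 64 + 2·43 = 150 px.

150 px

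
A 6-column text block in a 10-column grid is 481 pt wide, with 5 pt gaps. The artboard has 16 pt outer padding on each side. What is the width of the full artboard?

837 pt

6c + 5·5 = 481 → 6c = 456 → c = 76 pt.
Artboard = 2·16 + 10·76 + 9·5 = 32 + 760 + 45 = 837 pt.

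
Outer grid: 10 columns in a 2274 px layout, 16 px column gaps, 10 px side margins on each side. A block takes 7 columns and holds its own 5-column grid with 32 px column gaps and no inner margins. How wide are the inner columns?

289 px

Subtract both margins: 2274 − 2·10 = 2254 px.
10 columns + 9 column gaps: 10c + 9·16 = 2254.
10c = 2254 − 144 = 2110, so c = 211 px.
7 columns plus 6 column gaps: 1477 + 96 = 1573 px.
Subtracting 4 column gaps of 32 leaves 1445 for 5 columns, so d = 289 px.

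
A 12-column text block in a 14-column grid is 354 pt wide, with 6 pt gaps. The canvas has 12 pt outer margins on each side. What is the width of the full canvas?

354 − 11·6 = 288; ÷12 gives c = 24 pt.
Canvas = 2·12 + 14·24 + 13·6 = 24 + 336 + 78 = 438 pt.

438 pt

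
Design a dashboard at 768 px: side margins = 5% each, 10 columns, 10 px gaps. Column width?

Margins: 5% × 768 = 38.4 px each, so content = 768 − 76.8 = 691.2 px.
Subtracting 9 gaps of 10 leaves 601.2 for 10 columns, so c = 60.12 px.

60.12 px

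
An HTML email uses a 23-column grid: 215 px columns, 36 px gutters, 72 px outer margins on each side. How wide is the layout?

5881 px

Layout = 2·72 + 23·215 + 22·36 = 144 + 4945 + 792 = 5881 px.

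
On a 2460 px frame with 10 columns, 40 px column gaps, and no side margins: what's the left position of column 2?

250 px

10c + 9·40 = 2460 → 10c = 2100 → c = 210 px.
Before column 2: 1 column + 1 column gap.
Offset = 1·(210 + 40) = 1·250 = 250 px.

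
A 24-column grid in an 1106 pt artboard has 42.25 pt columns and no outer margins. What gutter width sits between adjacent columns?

4 pt

Columns use 1014 pt, leaving 92 pt across 23 gutters = 4 pt each.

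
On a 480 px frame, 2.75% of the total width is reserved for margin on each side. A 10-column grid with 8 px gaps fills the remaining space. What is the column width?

Each margin = 2.75% of 480 = 13.2 px; content = 480 − 2·13.2 = 453.6 px.
10c + 9·8 = 453.6 → 10c = 381.6 → c = 38.16 px.

38.16 px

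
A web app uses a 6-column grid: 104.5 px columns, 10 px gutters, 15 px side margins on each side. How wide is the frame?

707 px

Frame = 2·15 + 6·104.5 + 5·10 = 30 + 627 + 50 = 707 px.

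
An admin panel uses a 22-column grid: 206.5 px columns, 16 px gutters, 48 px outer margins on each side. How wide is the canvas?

Total width: 2·48 + 22·206.5 + 21·16 = 4975 px.

4975 px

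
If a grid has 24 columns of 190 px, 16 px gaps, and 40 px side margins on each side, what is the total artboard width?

Artboard = 2·40 + 24·190 + 23·16 = 80 + 4560 + 368 = 5008 px.

5008 px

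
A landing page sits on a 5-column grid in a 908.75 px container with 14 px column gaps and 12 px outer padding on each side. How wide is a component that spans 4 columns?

Content width = 908.75 − 2·12 = 884.75 px.
Subtracting 4 column gaps of 14 leaves 828.75 for 5 columns, so c = 165.75 px.
4-column span = 4·165.75 + 3·14 = 705 px.

705 px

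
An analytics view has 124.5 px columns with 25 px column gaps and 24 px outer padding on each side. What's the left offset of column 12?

1668.5 px

Column 12 starts at margin + 11·(column + gutter) = 24 + 11·149.5 = 1668.5 px.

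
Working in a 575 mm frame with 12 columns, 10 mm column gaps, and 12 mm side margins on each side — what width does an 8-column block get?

364 mm

Subtract both margins: 575 − 2·12 = 551 mm.
12c + 11·10 = 551 → 12c = 441 → c = 36.75 mm.
8 columns plus 7 column gaps: 294 + 70 = 364 mm.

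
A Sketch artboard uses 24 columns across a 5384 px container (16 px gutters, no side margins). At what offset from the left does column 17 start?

24 columns + 23 gutters: 24c + 23·16 = 5384.
24c = 5384 − 368 = 5016, so c = 209 px.
No margin, so column 17 starts at 16·(column + gutter) = 16·225 = 3600 px.

3600 px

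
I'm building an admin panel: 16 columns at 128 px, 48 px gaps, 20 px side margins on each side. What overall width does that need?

2808 px

Total width: 2·20 + 16·128 + 15·48 = 2808 px.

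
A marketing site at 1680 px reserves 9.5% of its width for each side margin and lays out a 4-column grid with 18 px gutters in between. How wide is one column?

Margins: 9.5% × 1680 = 159.6 px each, so content = 1680 − 319.2 = 1360.8 px.
1360.8 − 3·18 = 1306.8; ÷4 gives c = 326.7 px.

326.7 px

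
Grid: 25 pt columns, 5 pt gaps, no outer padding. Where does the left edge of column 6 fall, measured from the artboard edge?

150 pt

No margin, so column 6 starts at 5·(column + gutter) = 5·30 = 150 pt.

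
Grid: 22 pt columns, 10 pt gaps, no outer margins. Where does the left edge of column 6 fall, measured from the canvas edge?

No margin, so column 6 starts at 5·(column + gutter) = 5·32 = 160 pt.

160 pt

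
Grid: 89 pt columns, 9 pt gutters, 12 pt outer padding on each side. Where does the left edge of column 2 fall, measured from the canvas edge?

Column 2 starts at margin + 1·(column + gutter) = 12 + 1·98 = 110 pt.

110 pt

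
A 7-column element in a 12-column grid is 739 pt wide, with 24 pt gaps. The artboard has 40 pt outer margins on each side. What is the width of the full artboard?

1364 pt

7 columns + 6 gaps: 7c + 6·24 = 739.
7c = 739 − 144 = 595, so c = 85 pt.
Adding margins, columns and gutters: 80 + 1020 + 264 = 1364 pt.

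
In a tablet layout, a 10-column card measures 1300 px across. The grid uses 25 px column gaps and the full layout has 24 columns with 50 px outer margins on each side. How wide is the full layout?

3255 px

10c + 9·25 = 1300 → 10c = 1075 → c = 107.5 px.
Layout = 2·50 + 24·107.5 + 23·25 = 100 + 2580 + 575 = 3255 px.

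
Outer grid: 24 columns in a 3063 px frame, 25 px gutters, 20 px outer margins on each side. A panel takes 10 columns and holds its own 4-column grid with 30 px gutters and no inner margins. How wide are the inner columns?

Outer content = 3063 − 2·20 = 3023 px.
3023 − 23·25 = 2448; ÷24 gives c = 102 px.
Span of 10: 10·102 + 9·25 = 1020 + 225 = 1245 px.
4 columns + 3 gutters: 4d + 3·30 = 1245.
4d = 1245 − 90 = 1155, so d = 288.75 px.

288.75 px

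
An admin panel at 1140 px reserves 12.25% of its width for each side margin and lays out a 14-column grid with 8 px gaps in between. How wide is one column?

54.05 px

Margins: 12.25% × 1140 = 139.65 px each, so content = 1140 − 279.3 = 860.7 px.
14 columns + 13 gaps: 14c + 13·8 = 860.7.
14c = 860.7 − 104 = 756.7, so c = 54.05 px.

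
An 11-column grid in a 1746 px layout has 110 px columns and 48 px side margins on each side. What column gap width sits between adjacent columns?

Subtract both margins: 1746 − 2·48 = 1650 px.
Columns use 1210 px, leaving 440 px across 10 column gaps = 44 px each.

44 px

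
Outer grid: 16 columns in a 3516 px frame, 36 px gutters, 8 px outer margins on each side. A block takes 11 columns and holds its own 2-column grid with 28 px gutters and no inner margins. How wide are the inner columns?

1183.5 px

Take off 16 px of margins, leaving 3500 px.
16 columns + 15 gutters: 16c + 15·36 = 3500.
16c = 3500 − 540 = 2960, so c = 185 px.
11 columns plus 10 gutters: 2035 + 360 = 2395 px.
2395 − 1·28 = 2367; ÷2 gives d = 1183.5 px.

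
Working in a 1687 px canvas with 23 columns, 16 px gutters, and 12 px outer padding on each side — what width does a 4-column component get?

276 px

Inside the margins: 1687 − 24 = 1663 px.
Subtracting 22 gutters of 16 leaves 1311 for 23 columns, so c = 57 px.
4-column span = 4·57 + 3·16 = 276 px.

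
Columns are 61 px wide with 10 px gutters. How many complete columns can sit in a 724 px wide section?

10 columns

10 columns: 10·61 + 9·10 = 700 px ≤ 724.
11 columns: 771 px > 724. So 10.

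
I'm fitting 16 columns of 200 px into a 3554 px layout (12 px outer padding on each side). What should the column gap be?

22 px

Inside the margins: 3554 − 24 = 3530 px.
16 columns take 16·200 = 3200 px; remaining 330 splits into 15 column gaps.
g = 330 / 15 = 22 px.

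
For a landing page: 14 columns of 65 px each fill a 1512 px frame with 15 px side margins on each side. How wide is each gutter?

Content width = 1512 − 2·15 = 1482 px.
14 columns take 14·65 = 910 px; remaining 572 splits into 13 gutters.
g = 572 / 13 = 44 px.

44 px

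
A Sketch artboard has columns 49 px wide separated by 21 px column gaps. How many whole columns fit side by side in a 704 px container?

10 columns

Each extra column adds 49 + 21 = 70 px.
(704 + 21) / 70 = 10.36, so 10 columns fit.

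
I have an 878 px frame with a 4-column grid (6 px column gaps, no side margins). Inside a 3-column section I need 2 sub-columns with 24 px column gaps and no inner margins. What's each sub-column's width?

4c + 3·6 = 878 → 4c = 860 → c = 215 px.
3 columns plus 2 column gaps: 645 + 12 = 657 px.
Subtracting 1 column gap of 24 leaves 633 for 2 columns, so d = 316.5 px.

316.5 px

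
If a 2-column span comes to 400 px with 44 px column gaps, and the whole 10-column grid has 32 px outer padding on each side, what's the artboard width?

2240 px

2 columns + 1 column gap: 2c + 1·44 = 400.
2c = 400 − 44 = 356, so c = 178 px.
Adding margins, columns and gutters: 64 + 1780 + 396 = 2240 px.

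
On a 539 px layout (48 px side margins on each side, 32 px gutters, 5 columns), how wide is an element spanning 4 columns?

348 px

Subtract both margins: 539 − 2·48 = 443 px.
Subtracting 4 gutters of 32 leaves 315 for 5 columns, so c = 63 px.
4-column span = 4·63 + 3·32 = 348 px.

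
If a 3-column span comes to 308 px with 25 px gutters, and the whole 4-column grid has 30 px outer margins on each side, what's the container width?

Subtracting 2 gutters of 25 leaves 258 for 3 columns, so c = 86 px.
Container = 2·30 + 4·86 + 3·25 = 60 + 344 + 75 = 479 px.

479 px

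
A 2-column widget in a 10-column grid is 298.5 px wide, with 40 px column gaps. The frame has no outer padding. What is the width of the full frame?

1652.5 px

2c + 1·40 = 298.5 → 2c = 258.5 → c = 129.25 px.
Total width: 10·129.25 + 9·40 = 1652.5 px.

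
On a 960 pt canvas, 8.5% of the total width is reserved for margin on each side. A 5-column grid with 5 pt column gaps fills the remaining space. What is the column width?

Margins: 8.5% × 960 = 81.6 pt each, so content = 960 − 163.2 = 796.8 pt.
5c + 4·5 = 796.8 → 5c = 776.8 → c = 155.36 pt.

155.36 pt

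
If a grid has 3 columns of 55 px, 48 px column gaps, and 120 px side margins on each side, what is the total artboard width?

Total width: 2·120 + 3·55 + 2·48 = 501 px.

501 px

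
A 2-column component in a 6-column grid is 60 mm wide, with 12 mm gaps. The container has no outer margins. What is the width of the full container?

2 columns + 1 gap: 2c + 1·12 = 60.
2c = 60 − 12 = 48, so c = 24 mm.
Total width: 6·24 + 5·12 = 204 mm.

204 mm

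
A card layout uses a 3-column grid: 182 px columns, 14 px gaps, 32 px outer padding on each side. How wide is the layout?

638 px

Adding margins, columns and gutters: 64 + 546 + 28 = 638 px.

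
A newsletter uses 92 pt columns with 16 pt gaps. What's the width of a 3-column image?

308 pt

3-column span = 3·92 + 2·16 = 308 pt.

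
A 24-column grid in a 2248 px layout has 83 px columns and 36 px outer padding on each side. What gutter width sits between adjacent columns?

Inside the margins: 2248 − 72 = 2176 px.
Columns use 1992 px, leaving 184 px across 23 gutters = 8 px each.

8 px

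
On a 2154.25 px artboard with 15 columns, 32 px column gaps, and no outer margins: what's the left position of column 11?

1457.5 px

15 columns + 14 column gaps: 15c + 14·32 = 2154.25.
15c = 2154.25 − 448 = 1706.25, so c = 113.75 px.
No margin, so column 11 starts at 10·(column + gutter) = 10·145.75 = 1457.5 px.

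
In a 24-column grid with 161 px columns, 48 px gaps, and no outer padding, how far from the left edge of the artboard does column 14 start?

No margin, so column 14 starts at 13·(column + gutter) = 13·209 = 2717 px.

2717 px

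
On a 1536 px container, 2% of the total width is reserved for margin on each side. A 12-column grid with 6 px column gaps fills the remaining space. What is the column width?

Each margin = 2% of 1536 = 30.72 px; content = 1536 − 2·30.72 = 1474.56 px.
1474.56 − 11·6 = 1408.56; ÷12 gives c = 117.38 px.

117.38 px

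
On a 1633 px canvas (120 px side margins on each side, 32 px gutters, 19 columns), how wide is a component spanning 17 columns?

Content width = 1633 − 2·120 = 1393 px.
Subtracting 18 gutters of 32 leaves 817 for 19 columns, so c = 43 px.
17 columns plus 16 gutters: 731 + 512 = 1243 px.

1243 px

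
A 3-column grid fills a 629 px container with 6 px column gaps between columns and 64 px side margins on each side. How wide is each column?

Take off 128 px of margins, leaving 501 px.
3 columns + 2 column gaps: 3c + 2·6 = 501.
3c = 501 − 12 = 489, so c = 163 px.

163 px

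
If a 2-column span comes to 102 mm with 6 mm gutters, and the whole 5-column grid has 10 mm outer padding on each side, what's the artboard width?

2c + 1·6 = 102 → 2c = 96 → c = 48 mm.
Adding margins, columns and gutters: 20 + 240 + 24 = 284 mm.

284 mm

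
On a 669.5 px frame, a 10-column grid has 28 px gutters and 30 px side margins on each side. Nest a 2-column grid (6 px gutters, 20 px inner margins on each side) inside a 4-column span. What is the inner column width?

Outer content = 669.5 − 2·30 = 609.5 px.
10c + 9·28 = 609.5 → 10c = 357.5 → c = 35.75 px.
4-column span = 4·35.75 + 3·28 = 227 px.
Inner content = 227 − 2·20 = 187 px.
2 columns + 1 gutter: 2d + 1·6 = 187.
2d = 187 − 6 = 181, so d = 90.5 px.

90.5 px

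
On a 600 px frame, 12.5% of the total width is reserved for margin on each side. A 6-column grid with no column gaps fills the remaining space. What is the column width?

75 px

Each margin = 12.5% of 600 = 75 px; content = 600 − 2·75 = 450 px.
450 / 6 = 75 px per column.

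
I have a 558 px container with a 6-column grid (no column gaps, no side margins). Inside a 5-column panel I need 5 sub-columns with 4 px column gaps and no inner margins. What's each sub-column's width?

6c = 558 → c = 93 px.
With no column gaps, 5 columns span 5·93 = 465 px.
465 − 4·4 = 449; ÷5 gives d = 89.8 px.

89.8 px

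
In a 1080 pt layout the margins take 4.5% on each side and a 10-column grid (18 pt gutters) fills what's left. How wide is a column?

82.08 pt

Margins: 4.5% × 1080 = 48.6 pt each, so content = 1080 − 97.2 = 982.8 pt.
982.8 − 9·18 = 820.8; ÷10 gives c = 82.08 pt.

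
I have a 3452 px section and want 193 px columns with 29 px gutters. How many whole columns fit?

Each extra column adds 193 + 29 = 222 px.
(3452 + 29) / 222 = 15.68, so 15 columns fit.

15 columns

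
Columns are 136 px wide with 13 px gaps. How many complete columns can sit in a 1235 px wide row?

8 columns: 8·136 + 7·13 = 1179 px ≤ 1235.
9 columns: 1328 px > 1235. So 8.

8 columns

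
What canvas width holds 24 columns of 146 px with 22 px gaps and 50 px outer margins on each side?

4110 px

Total width: 2·50 + 24·146 + 23·22 = 4110 px.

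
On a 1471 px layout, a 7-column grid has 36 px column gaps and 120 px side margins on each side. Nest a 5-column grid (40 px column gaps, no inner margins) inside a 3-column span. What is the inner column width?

69.4 px

Subtract both margins: 1471 − 2·120 = 1231 px.
1231 − 6·36 = 1015; ÷7 gives c = 145 px.
3 columns plus 2 column gaps: 435 + 72 = 507 px.
5 columns + 4 column gaps: 5d + 4·40 = 507.
5d = 507 − 160 = 347, so d = 69.4 px.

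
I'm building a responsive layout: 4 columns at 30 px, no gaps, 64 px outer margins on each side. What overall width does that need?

Summing: 128 + 120 = 248 px.

248 px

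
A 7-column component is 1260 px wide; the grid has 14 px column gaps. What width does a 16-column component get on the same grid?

7 columns + 6 column gaps: 7c + 6·14 = 1260.
7c = 1260 − 84 = 1176, so c = 168 px.
16 columns plus 15 column gaps: 2688 + 210 = 2898 px.

2898 px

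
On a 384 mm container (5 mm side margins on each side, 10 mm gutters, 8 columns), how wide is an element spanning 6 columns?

Inside the margins: 384 − 10 = 374 mm.
8c + 7·10 = 374 → 8c = 304 → c = 38 mm.
6 columns plus 5 gutters: 228 + 50 = 278 mm.

278 mm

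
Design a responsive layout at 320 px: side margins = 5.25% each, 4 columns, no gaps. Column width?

71.6 px

Each margin = 5.25% of 320 = 16.8 px; content = 320 − 2·16.8 = 286.4 px.
286.4 / 4 = 71.6 px per column.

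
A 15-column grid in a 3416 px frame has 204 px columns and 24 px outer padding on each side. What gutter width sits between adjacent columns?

Content width = 3416 − 2·24 = 3368 px.
Columns use 3060 px, leaving 308 px across 14 gutters = 22 px each.

22 px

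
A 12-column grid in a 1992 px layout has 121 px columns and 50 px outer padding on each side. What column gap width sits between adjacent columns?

40 px

Inside the margins: 1992 − 100 = 1892 px.
Columns use 1452 px, leaving 440 px across 11 column gaps = 40 px each.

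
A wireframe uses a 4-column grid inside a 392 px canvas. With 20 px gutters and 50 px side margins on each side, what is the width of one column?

58 px

Inside the margins: 392 − 100 = 292 px.
4c + 3·20 = 292 → 4c = 232 → c = 58 px.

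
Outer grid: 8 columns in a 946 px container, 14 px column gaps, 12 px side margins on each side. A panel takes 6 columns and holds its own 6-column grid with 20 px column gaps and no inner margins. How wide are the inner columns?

98 px

Subtract both margins: 946 − 2·12 = 922 px.
922 − 7·14 = 824; ÷8 gives c = 103 px.
6-column span = 6·103 + 5·14 = 688 px.
6d + 5·20 = 688 → 6d = 588 → d = 98 px.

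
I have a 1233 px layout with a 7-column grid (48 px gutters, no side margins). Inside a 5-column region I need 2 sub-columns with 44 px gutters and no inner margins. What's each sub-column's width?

7 columns + 6 gutters: 7c + 6·48 = 1233.
7c = 1233 − 288 = 945, so c = 135 px.
Span of 5: 5·135 + 4·48 = 675 + 192 = 867 px.
867 − 1·44 = 823; ÷2 gives d = 411.5 px.

411.5 px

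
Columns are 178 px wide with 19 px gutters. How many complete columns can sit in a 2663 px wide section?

13 columns

k columns need k·178 + (k−1)·19 = k·197 − 19.
k·197 − 19 ≤ 2663 → k ≤ 2682 / 197 ≈ 13.61, so k = 13.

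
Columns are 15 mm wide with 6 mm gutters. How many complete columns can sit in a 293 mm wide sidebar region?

Each extra column adds 15 + 6 = 21 mm.
(293 + 6) / 21 = 14.24, so 14 columns fit.

14 columns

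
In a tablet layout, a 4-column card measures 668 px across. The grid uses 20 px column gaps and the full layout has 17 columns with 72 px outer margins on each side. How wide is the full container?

4 columns + 3 column gaps: 4c + 3·20 = 668.
4c = 668 − 60 = 608, so c = 152 px.
Adding margins, columns and gutters: 144 + 2584 + 320 = 3048 px.

3048 px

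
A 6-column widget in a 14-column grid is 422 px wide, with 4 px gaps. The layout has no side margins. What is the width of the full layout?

6 columns + 5 gaps: 6c + 5·4 = 422.
6c = 422 − 20 = 402, so c = 67 px.
Total width: 14·67 + 13·4 = 990 px.

990 px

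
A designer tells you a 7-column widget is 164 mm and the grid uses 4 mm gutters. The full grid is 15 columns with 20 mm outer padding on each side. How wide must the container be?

396 mm

7c + 6·4 = 164 → 7c = 140 → c = 20 mm.
Adding margins, columns and gutters: 40 + 300 + 56 = 396 mm.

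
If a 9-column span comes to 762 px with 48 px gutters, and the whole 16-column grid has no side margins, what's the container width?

9 columns + 8 gutters: 9c + 8·48 = 762.
9c = 762 − 384 = 378, so c = 42 px.
Total width: 16·42 + 15·48 = 1392 px.

1392 px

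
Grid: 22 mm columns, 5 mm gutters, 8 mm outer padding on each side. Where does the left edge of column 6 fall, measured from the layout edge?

Each column+gutter stride is 27 mm; 5 of them past the 8 mm margin is 8 + 135 = 143 mm.

143 mm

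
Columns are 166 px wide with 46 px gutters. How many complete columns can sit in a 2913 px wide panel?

k columns need k·166 + (k−1)·46 = k·212 − 46.
k·212 − 46 ≤ 2913 → k ≤ 2959 / 212 ≈ 13.96, so k = 13.

13 columns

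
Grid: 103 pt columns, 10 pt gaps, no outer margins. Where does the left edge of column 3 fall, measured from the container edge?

Before column 3: 2 columns + 2 gaps.
Offset = 2·(103 + 10) = 2·113 = 226 pt.

226 pt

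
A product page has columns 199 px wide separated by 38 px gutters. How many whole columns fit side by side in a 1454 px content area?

6 columns

6 columns: 6·199 + 5·38 = 1384 px ≤ 1454.
7 columns: 1621 px > 1454. So 6.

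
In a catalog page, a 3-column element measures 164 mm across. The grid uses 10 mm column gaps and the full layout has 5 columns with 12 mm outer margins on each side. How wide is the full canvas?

3c + 2·10 = 164 → 3c = 144 → c = 48 mm.
Adding margins, columns and gutters: 24 + 240 + 40 = 304 mm.

304 mm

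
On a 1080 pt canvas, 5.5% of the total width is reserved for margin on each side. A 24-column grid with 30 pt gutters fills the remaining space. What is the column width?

11.3 pt

Each margin = 5.5% of 1080 = 59.4 pt; content = 1080 − 2·59.4 = 961.2 pt.
Subtracting 23 gutters of 30 leaves 271.2 for 24 columns, so c = 11.3 pt.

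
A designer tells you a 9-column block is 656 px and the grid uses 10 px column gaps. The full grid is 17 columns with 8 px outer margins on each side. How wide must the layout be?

1264 px

9c + 8·10 = 656 → 9c = 576 → c = 64 px.
Total width: 2·8 + 17·64 + 16·10 = 1264 px.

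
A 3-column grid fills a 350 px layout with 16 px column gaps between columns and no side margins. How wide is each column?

3 columns + 2 column gaps: 3c + 2·16 = 350.
3c = 350 − 32 = 318, so c = 106 px.

106 px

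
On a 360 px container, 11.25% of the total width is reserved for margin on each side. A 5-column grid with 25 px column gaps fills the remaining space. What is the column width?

Each margin = 11.25% of 360 = 40.5 px; content = 360 − 2·40.5 = 279 px.
Subtracting 4 column gaps of 25 leaves 179 for 5 columns, so c = 35.8 px.

35.8 px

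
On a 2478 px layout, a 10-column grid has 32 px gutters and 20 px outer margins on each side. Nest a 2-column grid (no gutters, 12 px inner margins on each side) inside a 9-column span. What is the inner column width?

1083.5 px

Inside the margins: 2478 − 40 = 2438 px.
2438 − 9·32 = 2150; ÷10 gives c = 215 px.
9-column span = 9·215 + 8·32 = 2191 px.
Inner content = 2191 − 2·12 = 2167 px.
With no gutters, each column is 2167/2 = 1083.5 px.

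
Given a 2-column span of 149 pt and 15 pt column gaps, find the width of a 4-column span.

2 columns + 1 column gap: 2c + 1·15 = 149.
2c = 149 − 15 = 134, so c = 67 pt.
Span of 4: 4·67 + 3·15 = 268 + 45 = 313 pt.

313 pt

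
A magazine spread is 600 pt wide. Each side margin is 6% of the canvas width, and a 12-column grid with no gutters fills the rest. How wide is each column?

Each margin = 6% of 600 = 36 pt; content = 600 − 2·36 = 528 pt.
528 / 12 = 44 pt per column.

44 pt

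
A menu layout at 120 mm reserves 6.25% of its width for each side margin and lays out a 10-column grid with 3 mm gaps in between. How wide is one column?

Margins: 6.25% × 120 = 7.5 mm each, so content = 120 − 15 = 105 mm.
Subtracting 9 gaps of 3 leaves 78 for 10 columns, so c = 7.8 mm.

7.8 mm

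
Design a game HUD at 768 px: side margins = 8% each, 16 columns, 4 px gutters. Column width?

36.57 px

Each margin = 8% of 768 = 61.44 px; content = 768 − 2·61.44 = 645.12 px.
16 columns + 15 gutters: 16c + 15·4 = 645.12.
16c = 645.12 − 60 = 585.12, so c = 36.57 px.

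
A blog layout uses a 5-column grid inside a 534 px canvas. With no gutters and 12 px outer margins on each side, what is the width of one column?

102 px

Subtract both margins: 534 − 2·12 = 510 px.
With no gutters, each column is 510/5 = 102 px.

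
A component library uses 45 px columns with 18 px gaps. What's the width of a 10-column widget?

612 px

10-column span = 10·45 + 9·18 = 612 px.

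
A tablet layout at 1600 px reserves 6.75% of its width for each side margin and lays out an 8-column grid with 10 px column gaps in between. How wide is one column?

164.25 px

Each margin = 6.75% of 1600 = 108 px; content = 1600 − 2·108 = 1384 px.
1384 − 7·10 = 1314; ÷8 gives c = 164.25 px.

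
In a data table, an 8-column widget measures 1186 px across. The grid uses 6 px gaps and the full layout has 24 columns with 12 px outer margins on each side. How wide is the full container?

3594 px

8c + 7·6 = 1186 → 8c = 1144 → c = 143 px.
Container = 2·12 + 24·143 + 23·6 = 24 + 3432 + 138 = 3594 px.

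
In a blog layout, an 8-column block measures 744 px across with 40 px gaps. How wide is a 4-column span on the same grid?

8c + 7·40 = 744 → 8c = 464 → c = 58 px.
4-column span = 4·58 + 3·40 = 352 px.

352 px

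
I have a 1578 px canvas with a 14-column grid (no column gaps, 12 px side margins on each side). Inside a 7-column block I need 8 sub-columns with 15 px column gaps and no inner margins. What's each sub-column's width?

Subtract both margins: 1578 − 2·12 = 1554 px.
1554 / 14 = 111 px per column.
With no column gaps, 7 columns span 7·111 = 777 px.
Subtracting 7 column gaps of 15 leaves 672 for 8 columns, so d = 84 px.

84 px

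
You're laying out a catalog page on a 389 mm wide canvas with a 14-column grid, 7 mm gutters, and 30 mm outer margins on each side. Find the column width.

Inside the margins: 389 − 60 = 329 mm.
329 − 13·7 = 238; ÷14 gives c = 17 mm.

17 mm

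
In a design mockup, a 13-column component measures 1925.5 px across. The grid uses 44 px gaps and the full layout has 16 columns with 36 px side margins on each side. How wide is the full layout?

2452 px

13c + 12·44 = 1925.5 → 13c = 1397.5 → c = 107.5 px.
Layout = 2·36 + 16·107.5 + 15·44 = 72 + 1720 + 660 = 2452 px.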